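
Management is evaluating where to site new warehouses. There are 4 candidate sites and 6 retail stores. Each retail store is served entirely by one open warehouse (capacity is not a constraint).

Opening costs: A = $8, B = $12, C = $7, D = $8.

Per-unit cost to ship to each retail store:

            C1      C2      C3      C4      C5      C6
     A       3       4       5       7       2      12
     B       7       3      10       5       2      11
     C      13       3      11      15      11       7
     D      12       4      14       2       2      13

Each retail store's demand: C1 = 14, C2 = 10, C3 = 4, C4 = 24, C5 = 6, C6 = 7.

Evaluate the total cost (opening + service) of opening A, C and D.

Total cost: 224

Each retail store is assigned to its cheapest site among the open ones.
{A, C, D}: C1→A 3·14=42, C2→C 3·10=30, C3→A 5·4=20, C4→D 2·24=48, C5→A 2·6=12, C6→C 7·7=49. Service 201; fixed 23; total 224.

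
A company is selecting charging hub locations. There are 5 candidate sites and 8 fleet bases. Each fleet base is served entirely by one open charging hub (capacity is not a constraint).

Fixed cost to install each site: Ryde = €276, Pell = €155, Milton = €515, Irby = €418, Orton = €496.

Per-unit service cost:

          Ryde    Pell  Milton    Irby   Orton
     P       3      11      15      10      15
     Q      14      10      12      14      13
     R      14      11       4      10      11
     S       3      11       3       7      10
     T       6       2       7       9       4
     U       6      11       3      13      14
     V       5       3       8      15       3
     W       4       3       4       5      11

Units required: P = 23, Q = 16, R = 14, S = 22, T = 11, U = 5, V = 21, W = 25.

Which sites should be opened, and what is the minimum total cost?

Open Ryde and Pell; minimum total cost 1070.

For any fixed open set, each fleet base goes to its cheapest open site; total = fixed + service.
{Ryde, Pell}: P→Ryde 3·23=69, Q→Pell 10·16=160, R→Pell 11·14=154, S→Ryde 3·22=66, T→Pell 2·11=22, U→Ryde 6·5=30, V→Pell 3·21=63, W→Pell 3·25=75. Service 639; fixed 431; total 1070.
{Ryde}: service 856 + fixed 276 = 1132
{Pell}: service 1024 + fixed 155 = 1179
{Ryde, Pell, Milton, Irby, Orton}: service 526 + fixed 1860 = 2386
No other subset beats 1070.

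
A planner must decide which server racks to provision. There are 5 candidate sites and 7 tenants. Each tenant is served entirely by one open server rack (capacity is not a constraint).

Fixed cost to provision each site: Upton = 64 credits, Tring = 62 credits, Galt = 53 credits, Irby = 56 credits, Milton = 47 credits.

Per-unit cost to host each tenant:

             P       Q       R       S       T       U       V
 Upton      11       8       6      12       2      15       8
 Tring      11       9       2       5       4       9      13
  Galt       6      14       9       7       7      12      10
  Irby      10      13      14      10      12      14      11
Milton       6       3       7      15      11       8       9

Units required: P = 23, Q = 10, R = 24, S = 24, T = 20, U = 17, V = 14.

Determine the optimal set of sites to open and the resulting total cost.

For any fixed open set, each tenant goes to its cheapest open site; total = fixed + service.
{Tring, Milton}: P→Milton 6·23=138, Q→Milton 3·10=30, R→Tring 2·24=48, S→Tring 5·24=120, T→Tring 4·20=80, U→Milton 8·17=136, V→Milton 9·14=126. Service 678; fixed 109; total 787.
{Upton, Tring, Milton}: service 624 + fixed 173 = 797
{Tring, Galt, Milton}: P→Galt 6·23=138, Q→Milton 3·10=30, R→Tring 2·24=48, S→Tring 5·24=120, T→Tring 4·20=80, U→Milton 8·17=136, V→Milton 9·14=126. Service 678; fixed 162; total 840.
{Upton, Tring, Galt, Irby, Milton}: P→Galt 6·23=138, Q→Milton 3·10=30, R→Tring 2·24=48, S→Tring 5·24=120, T→Upton 2·20=40, U→Milton 8·17=136, V→Upton 8·14=112. Service 624; fixed 282; total 906.
No other subset beats 787.

Open Tring and Milton; minimum total cost 787.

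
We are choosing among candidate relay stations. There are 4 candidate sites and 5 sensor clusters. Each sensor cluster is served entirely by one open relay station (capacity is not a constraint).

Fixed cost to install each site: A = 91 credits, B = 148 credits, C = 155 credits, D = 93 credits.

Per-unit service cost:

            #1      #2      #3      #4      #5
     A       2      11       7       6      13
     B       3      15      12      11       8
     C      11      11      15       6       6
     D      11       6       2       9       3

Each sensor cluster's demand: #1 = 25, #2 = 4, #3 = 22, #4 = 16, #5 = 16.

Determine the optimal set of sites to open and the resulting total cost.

For any fixed open set, each sensor cluster goes to its cheapest open site; total = fixed + service.
{A, D}: #1→A 2·25=50, #2→D 6·4=24, #3→D 2·22=44, #4→A 6·16=96, #5→D 3·16=48. Service 262; fixed 184; total 446.
{B, D}: #1→B 3·25=75, #2→D 6·4=24, #3→D 2·22=44, #4→D 9·16=144, #5→D 3·16=48. Service 335; fixed 241; total 576.
{A, B, D}: #1→A 2·25=50, #2→D 6·4=24, #3→D 2·22=44, #4→A 6·16=96, #5→D 3·16=48. Service 262; fixed 332; total 594.
{A, B, C, D}: #1→A 2·25=50, #2→D 6·4=24, #3→D 2·22=44, #4→A 6·16=96, #5→D 3·16=48. Service 262; fixed 487; total 749.
No other subset beats 446.

Open A and D; minimum total cost 446.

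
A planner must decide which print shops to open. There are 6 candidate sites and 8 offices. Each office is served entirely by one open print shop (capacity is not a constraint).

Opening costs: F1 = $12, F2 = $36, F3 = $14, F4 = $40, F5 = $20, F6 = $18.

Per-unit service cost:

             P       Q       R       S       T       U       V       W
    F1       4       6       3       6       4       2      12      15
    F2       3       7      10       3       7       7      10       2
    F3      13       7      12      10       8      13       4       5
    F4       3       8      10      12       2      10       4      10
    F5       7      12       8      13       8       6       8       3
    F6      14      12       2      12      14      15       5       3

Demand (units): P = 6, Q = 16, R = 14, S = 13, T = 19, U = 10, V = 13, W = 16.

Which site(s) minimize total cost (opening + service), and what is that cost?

For any fixed open set, each office goes to its cheapest open site; total = fixed + service.
{F1, F2, F4}: P→F2 3·6=18, Q→F1 6·16=96, R→F1 3·14=42, S→F2 3·13=39, T→F4 2·19=38, U→F1 2·10=20, V→F4 4·13=52, W→F2 2·16=32. Service 337; fixed 88; total 425.
{F1, F2, F4, F6}: service 323 + fixed 106 = 429
{F1, F2, F3}: service 375 + fixed 62 = 437
{F1, F2, F3, F4, F5, F6}: P→F2 3·6=18, Q→F1 6·16=96, R→F6 2·14=28, S→F2 3·13=39, T→F4 2·19=38, U→F1 2·10=20, V→F3 4·13=52, W→F2 2·16=32. Service 323; fixed 140; total 463.
No other subset beats 425.

Open F1, F2 and F4; minimum total cost 425.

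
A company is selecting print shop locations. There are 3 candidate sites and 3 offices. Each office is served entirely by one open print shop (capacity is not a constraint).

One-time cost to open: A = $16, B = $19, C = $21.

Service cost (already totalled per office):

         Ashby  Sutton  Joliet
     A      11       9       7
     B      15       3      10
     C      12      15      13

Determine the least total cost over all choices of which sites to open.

For any fixed open set, each office goes to its cheapest open site; total = fixed + service.
{A}: Ashby→A 11, Sutton→A 9, Joliet→A 7. Service 27; fixed 16; total 43.
{B}: Ashby→B 15, Sutton→B 3, Joliet→B 10. Service 28; fixed 19; total 47.
{A, B}: Ashby→A 11, Sutton→B 3, Joliet→A 7. Service 21; fixed 35; total 56.
{A, B, C}: service 21 + fixed 56 = 77
No other subset beats 43.

Minimum total cost: 43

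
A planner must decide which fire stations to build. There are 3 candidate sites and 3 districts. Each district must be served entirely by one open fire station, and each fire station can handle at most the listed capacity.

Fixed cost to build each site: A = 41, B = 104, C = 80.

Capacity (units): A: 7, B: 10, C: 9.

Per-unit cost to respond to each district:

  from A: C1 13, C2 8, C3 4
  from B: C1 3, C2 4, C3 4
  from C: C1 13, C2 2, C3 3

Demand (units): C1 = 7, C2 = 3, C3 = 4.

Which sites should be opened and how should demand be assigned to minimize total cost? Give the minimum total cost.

Open {A, B}: C1→B 3·7=21, C2→B 4·3=12, C3→A 4·4=16.
Loads: A carries 4/7, B carries 10/10. Service 49; fixed 145; total 194.
Next best feasible plan costs 206.

Minimum total cost: 194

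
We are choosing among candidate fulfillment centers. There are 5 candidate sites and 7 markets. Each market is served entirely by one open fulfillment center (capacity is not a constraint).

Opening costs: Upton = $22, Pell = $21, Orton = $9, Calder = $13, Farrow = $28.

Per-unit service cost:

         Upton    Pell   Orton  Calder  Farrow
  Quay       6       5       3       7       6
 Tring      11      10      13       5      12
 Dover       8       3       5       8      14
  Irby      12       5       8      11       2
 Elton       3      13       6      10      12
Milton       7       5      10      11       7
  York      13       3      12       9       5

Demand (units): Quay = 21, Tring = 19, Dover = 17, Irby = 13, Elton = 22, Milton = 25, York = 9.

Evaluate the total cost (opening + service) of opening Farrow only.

Total cost: 1130

Each market is assigned to its cheapest site among the open ones.
{Farrow}: Quay→Farrow 6·21=126, Tring→Farrow 12·19=228, Dover→Farrow 14·17=238, Irby→Farrow 2·13=26, Elton→Farrow 12·22=264, Milton→Farrow 7·25=175, York→Farrow 5·9=45. Service 1102; fixed 28; total 1130.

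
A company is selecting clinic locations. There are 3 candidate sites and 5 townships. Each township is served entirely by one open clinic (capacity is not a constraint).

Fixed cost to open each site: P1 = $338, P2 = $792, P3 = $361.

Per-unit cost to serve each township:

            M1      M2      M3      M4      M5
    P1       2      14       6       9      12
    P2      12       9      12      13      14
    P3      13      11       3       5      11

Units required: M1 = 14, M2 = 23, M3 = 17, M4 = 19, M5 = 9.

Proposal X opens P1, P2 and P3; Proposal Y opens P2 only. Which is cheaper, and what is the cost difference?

Proposal Y is cheaper by 227.

Proposal X: {P1, P2, P3}: M1→P1 2·14=28, M2→P2 9·23=207, M3→P3 3·17=51, M4→P3 5·19=95, M5→P3 11·9=99. Service 480; fixed 1491; total 1971.
Proposal Y: {P2}: M1→P2 12·14=168, M2→P2 9·23=207, M3→P2 12·17=204, M4→P2 13·19=247, M5→P2 14·9=126. Service 952; fixed 792; total 1744.
Difference: |1971 − 1744| = 227.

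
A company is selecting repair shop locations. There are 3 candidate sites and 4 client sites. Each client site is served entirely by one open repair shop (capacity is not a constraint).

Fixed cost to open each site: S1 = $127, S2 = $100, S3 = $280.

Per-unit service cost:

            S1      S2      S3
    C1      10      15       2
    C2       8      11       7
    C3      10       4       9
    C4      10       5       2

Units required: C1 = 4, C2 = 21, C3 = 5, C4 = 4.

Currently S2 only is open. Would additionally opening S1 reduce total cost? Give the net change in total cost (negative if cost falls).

Current service cost with {S2}: 331.
Adding S1: each client site re-picks its cheapest; new service cost 248, saving 83.
Extra fixed cost: 127. Net change = 127 − 83 = 44.
(Totals: 431 → 475.)

No — net change +44 (cost rises by 44).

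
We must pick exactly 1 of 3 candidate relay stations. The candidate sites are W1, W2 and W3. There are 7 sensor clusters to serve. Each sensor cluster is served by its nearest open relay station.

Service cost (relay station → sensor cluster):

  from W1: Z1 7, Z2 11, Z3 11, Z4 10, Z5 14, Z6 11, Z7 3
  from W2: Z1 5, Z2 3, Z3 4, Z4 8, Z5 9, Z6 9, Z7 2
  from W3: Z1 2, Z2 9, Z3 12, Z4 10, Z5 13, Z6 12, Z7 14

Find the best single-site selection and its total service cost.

With exactly 1 open, each sensor cluster uses its cheapest among the chosen.
{W2}: Z1→W2 5, Z2→W2 3, Z3→W2 4, Z4→W2 8, Z5→W2 9, Z6→W2 9, Z7→W2 2. Service cost 40.
{W1}: service cost 67
{W3}: service cost 72
Among all 3 size-1 choices, {W2} is lowest.

Choose W2 only; total service cost 40.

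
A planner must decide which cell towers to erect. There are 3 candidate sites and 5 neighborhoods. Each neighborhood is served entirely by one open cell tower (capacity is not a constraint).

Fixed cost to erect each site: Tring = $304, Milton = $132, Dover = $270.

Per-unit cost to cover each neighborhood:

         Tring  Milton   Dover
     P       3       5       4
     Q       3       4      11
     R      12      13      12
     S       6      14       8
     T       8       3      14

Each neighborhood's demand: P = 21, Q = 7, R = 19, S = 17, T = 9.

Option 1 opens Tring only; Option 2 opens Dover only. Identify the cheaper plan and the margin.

Option 1: {Tring}: P→Tring 3·21=63, Q→Tring 3·7=21, R→Tring 12·19=228, S→Tring 6·17=102, T→Tring 8·9=72. Service 486; fixed 304; total 790.
Option 2: {Dover}: P→Dover 4·21=84, Q→Dover 11·7=77, R→Dover 12·19=228, S→Dover 8·17=136, T→Dover 14·9=126. Service 651; fixed 270; total 921.
Difference: |790 − 921| = 131.

Option 1 is cheaper by 131.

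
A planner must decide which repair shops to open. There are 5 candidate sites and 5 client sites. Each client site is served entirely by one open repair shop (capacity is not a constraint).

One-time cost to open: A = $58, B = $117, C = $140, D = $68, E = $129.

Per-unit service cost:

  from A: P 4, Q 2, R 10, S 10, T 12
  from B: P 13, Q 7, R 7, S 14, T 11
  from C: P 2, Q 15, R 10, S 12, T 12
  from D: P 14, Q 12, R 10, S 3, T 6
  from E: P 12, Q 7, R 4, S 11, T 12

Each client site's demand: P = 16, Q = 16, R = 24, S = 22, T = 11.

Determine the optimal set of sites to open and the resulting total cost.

Open A, D and E; minimum total cost 579.

For any fixed open set, each client site goes to its cheapest open site; total = fixed + service.
{A, D, E}: P→A 4·16=64, Q→A 2·16=32, R→E 4·24=96, S→D 3·22=66, T→D 6·11=66. Service 324; fixed 255; total 579.
{A, D}: service 468 + fixed 126 = 594
{A, B, D}: service 396 + fixed 243 = 639
{A, B, C, D, E}: P→C 2·16=32, Q→A 2·16=32, R→E 4·24=96, S→D 3·22=66, T→D 6·11=66. Service 292; fixed 512; total 804.
No other subset beats 579.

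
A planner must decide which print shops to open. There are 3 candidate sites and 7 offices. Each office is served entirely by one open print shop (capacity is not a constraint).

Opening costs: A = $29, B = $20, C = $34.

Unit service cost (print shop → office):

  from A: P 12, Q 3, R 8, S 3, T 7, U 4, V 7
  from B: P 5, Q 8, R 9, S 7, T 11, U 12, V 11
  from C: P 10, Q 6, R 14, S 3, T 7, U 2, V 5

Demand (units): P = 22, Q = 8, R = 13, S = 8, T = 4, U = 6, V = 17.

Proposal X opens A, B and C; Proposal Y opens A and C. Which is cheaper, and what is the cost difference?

Proposal X is cheaper by 90.

Proposal X: {A, B, C}: P→B 5·22=110, Q→A 3·8=24, R→A 8·13=104, S→A 3·8=24, T→A 7·4=28, U→C 2·6=12, V→C 5·17=85. Service 387; fixed 83; total 470.
Proposal Y: {A, C}: P→C 10·22=220, Q→A 3·8=24, R→A 8·13=104, S→A 3·8=24, T→A 7·4=28, U→C 2·6=12, V→C 5·17=85. Service 497; fixed 63; total 560.
Difference: |470 − 560| = 90.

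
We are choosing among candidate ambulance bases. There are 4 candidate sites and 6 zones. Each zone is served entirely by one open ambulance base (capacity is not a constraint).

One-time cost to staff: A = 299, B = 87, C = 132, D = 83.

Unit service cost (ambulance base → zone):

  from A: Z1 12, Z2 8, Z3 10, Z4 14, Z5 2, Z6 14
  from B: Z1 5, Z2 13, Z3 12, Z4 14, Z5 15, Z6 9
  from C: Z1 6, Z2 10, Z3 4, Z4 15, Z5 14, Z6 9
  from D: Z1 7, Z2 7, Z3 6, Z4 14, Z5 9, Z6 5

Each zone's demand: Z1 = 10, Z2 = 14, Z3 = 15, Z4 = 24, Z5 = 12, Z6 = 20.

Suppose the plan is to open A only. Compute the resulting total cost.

Each zone is assigned to its cheapest site among the open ones.
{A}: Z1→A 12·10=120, Z2→A 8·14=112, Z3→A 10·15=150, Z4→A 14·24=336, Z5→A 2·12=24, Z6→A 14·20=280. Service 1022; fixed 299; total 1321.

Total cost: 1321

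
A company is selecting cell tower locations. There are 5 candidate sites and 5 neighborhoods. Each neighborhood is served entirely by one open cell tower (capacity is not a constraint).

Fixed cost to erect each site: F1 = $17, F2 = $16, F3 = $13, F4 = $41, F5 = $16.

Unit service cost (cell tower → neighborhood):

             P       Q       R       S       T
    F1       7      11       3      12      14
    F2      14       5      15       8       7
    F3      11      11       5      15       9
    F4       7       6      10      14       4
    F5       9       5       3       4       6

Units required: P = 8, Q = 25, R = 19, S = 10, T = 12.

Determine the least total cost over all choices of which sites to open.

For any fixed open set, each neighborhood goes to its cheapest open site; total = fixed + service.
{F5}: P→F5 9·8=72, Q→F5 5·25=125, R→F5 3·19=57, S→F5 4·10=40, T→F5 6·12=72. Service 366; fixed 16; total 382.
{F1, F5}: P→F1 7·8=56, Q→F5 5·25=125, R→F1 3·19=57, S→F5 4·10=40, T→F5 6·12=72. Service 350; fixed 33; total 383.
{F4, F5}: service 326 + fixed 57 = 383
{F1, F2, F3, F4, F5}: P→F1 7·8=56, Q→F2 5·25=125, R→F1 3·19=57, S→F5 4·10=40, T→F4 4·12=48. Service 326; fixed 103; total 429.
No other subset beats 382.

Minimum total cost: 382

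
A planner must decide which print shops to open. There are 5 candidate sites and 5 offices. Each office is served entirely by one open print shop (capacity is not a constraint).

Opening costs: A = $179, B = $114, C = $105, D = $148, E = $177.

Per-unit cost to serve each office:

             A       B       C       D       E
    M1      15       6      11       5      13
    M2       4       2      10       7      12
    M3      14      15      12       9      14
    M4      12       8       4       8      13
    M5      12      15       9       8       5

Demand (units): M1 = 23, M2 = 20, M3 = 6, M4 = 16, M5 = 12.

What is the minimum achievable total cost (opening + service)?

For any fixed open set, each office goes to its cheapest open site; total = fixed + service.
{B, C}: M1→B 6·23=138, M2→B 2·20=40, M3→C 12·6=72, M4→C 4·16=64, M5→C 9·12=108. Service 422; fixed 219; total 641.
{D}: service 533 + fixed 148 = 681
{B}: service 576 + fixed 114 = 690
{A, B, C, D, E}: service 333 + fixed 723 = 1056
No other subset beats 641.

Minimum total cost: 641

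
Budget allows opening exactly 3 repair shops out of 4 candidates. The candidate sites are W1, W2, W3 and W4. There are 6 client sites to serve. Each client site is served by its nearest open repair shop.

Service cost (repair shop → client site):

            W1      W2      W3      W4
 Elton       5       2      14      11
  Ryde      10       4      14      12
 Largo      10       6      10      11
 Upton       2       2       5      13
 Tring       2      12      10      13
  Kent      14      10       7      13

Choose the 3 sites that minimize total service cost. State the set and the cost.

With exactly 3 open, each client site uses its cheapest among the chosen.
{W1, W2, W3}: Elton→W2 2, Ryde→W2 4, Largo→W2 6, Upton→W1 2, Tring→W1 2, Kent→W3 7. Service cost 23.
{W1, W2, W4}: service cost 26
{W2, W3, W4}: service cost 31
Among all 4 size-3 choices, {W1, W2, W3} is lowest.

Choose W1, W2 and W3; total service cost 23.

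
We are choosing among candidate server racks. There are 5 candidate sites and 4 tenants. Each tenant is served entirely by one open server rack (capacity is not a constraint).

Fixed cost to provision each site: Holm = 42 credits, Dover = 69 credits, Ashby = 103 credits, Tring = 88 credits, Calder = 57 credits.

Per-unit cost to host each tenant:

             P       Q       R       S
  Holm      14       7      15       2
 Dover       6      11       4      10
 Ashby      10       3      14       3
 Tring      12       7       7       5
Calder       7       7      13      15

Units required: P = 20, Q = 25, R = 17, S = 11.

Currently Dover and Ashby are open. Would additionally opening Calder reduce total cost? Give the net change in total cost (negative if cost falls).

No — net change +57 (cost rises by 57).

Current service cost with {Dover, Ashby}: 296.
Adding Calder: each tenant re-picks its cheapest; new service cost 296, saving 0.
Extra fixed cost: 57. Net change = 57 − 0 = 57.
(Totals: 468 → 525.)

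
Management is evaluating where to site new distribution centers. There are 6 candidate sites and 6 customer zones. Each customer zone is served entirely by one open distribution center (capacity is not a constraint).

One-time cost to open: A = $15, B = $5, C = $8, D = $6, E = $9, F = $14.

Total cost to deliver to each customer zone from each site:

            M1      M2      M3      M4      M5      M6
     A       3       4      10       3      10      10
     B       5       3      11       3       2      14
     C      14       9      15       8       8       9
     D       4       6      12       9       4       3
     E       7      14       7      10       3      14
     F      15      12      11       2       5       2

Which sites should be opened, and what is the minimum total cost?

For any fixed open set, each customer zone goes to its cheapest open site; total = fixed + service.
{B, D}: M1→D 4, M2→B 3, M3→B 11, M4→B 3, M5→B 2, M6→D 3. Service 26; fixed 11; total 37.
{B, D, E}: service 22 + fixed 20 = 42
{B}: service 38 + fixed 5 = 43
{A, B, C, D, E, F}: service 19 + fixed 57 = 76
No other subset beats 37.

Open B and D; minimum total cost 37.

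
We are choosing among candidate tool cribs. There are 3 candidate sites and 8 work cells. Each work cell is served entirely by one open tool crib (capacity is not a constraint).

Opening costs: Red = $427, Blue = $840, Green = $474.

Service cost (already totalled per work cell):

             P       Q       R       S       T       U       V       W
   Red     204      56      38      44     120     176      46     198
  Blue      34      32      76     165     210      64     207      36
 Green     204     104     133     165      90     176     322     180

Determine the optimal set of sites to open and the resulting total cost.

Open Red only; minimum total cost 1309.

For any fixed open set, each work cell goes to its cheapest open site; total = fixed + service.
{Red}: P→Red 204, Q→Red 56, R→Red 38, S→Red 44, T→Red 120, U→Red 176, V→Red 46, W→Red 198. Service 882; fixed 427; total 1309.
{Blue}: P→Blue 34, Q→Blue 32, R→Blue 76, S→Blue 165, T→Blue 210, U→Blue 64, V→Blue 207, W→Blue 36. Service 824; fixed 840; total 1664.
{Red, Blue}: service 414 + fixed 1267 = 1681
{Red, Blue, Green}: P→Blue 34, Q→Blue 32, R→Red 38, S→Red 44, T→Green 90, U→Blue 64, V→Red 46, W→Blue 36. Service 384; fixed 1741; total 2125.
No other subset beats 1309.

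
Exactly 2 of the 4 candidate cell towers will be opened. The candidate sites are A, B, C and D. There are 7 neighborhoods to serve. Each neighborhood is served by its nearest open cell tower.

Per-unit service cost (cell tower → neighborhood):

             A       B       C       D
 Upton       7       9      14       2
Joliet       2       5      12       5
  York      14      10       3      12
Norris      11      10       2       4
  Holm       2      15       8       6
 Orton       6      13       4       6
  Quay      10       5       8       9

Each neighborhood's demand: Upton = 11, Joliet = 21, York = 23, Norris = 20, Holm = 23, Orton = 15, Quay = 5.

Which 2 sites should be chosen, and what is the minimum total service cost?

Choose A and C; total service cost 374.

With exactly 2 open, each neighborhood uses its cheapest among the chosen.
{A, C}: Upton→A 7·11=77, Joliet→A 2·21=42, York→C 3·23=69, Norris→C 2·20=40, Holm→A 2·23=46, Orton→C 4·15=60, Quay→C 8·5=40. Service cost 374.
{C, D}: service cost 474
{B, C}: service cost 582
Among all 6 size-2 choices, {A, C} is lowest.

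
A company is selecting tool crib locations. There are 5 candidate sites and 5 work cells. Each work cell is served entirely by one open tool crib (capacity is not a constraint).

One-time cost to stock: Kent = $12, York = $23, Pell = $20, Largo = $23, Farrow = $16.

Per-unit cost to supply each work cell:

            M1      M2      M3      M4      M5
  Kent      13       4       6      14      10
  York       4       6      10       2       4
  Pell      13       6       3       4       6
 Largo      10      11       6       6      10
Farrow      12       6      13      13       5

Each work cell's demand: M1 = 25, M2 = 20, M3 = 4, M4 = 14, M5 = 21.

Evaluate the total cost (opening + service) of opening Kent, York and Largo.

Total cost: 374

Each work cell is assigned to its cheapest site among the open ones.
{Kent, York, Largo}: M1→York 4·25=100, M2→Kent 4·20=80, M3→Kent 6·4=24, M4→York 2·14=28, M5→York 4·21=84. Service 316; fixed 58; total 374.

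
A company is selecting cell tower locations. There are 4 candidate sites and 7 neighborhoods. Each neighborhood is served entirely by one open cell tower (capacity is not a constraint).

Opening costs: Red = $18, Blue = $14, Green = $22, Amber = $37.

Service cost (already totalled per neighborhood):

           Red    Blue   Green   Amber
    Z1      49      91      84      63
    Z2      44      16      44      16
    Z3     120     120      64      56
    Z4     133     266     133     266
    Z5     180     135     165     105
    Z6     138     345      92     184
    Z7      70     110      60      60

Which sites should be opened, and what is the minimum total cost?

For any fixed open set, each neighborhood goes to its cheapest open site; total = fixed + service.
{Green, Amber}: Z1→Amber 63, Z2→Amber 16, Z3→Amber 56, Z4→Green 133, Z5→Amber 105, Z6→Green 92, Z7→Green 60. Service 525; fixed 59; total 584.
{Red, Green, Amber}: service 511 + fixed 77 = 588
{Blue, Green, Amber}: service 525 + fixed 73 = 598
{Red, Blue, Green, Amber}: service 511 + fixed 91 = 602
No other subset beats 584.

Open Green and Amber; minimum total cost 584.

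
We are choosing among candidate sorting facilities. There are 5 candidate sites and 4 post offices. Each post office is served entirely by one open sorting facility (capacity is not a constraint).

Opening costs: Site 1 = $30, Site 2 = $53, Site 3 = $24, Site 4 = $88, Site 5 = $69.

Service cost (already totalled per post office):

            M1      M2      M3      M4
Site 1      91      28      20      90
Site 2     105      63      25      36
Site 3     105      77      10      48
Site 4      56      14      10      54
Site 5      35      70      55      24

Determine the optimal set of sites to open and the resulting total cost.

For any fixed open set, each post office goes to its cheapest open site; total = fixed + service.
{Site 1, Site 5}: M1→Site 5 35, M2→Site 1 28, M3→Site 1 20, M4→Site 5 24. Service 107; fixed 99; total 206.
{Site 1, Site 3, Site 5}: service 97 + fixed 123 = 220
{Site 4}: service 134 + fixed 88 = 222
{Site 1, Site 2, Site 3, Site 4, Site 5}: M1→Site 5 35, M2→Site 4 14, M3→Site 3 10, M4→Site 5 24. Service 83; fixed 264; total 347.
No other subset beats 206.

Open Site 1 and Site 5; minimum total cost 206.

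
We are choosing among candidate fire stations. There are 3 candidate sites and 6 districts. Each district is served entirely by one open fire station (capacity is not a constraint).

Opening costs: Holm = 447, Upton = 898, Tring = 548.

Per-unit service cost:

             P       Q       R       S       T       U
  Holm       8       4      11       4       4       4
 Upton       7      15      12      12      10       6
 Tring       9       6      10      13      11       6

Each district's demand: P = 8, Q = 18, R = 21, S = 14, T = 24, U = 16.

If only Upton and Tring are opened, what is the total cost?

Each district is assigned to its cheapest site among the open ones.
{Upton, Tring}: P→Upton 7·8=56, Q→Tring 6·18=108, R→Tring 10·21=210, S→Upton 12·14=168, T→Upton 10·24=240, U→Upton 6·16=96. Service 878; fixed 1446; total 2324.

Total cost: 2324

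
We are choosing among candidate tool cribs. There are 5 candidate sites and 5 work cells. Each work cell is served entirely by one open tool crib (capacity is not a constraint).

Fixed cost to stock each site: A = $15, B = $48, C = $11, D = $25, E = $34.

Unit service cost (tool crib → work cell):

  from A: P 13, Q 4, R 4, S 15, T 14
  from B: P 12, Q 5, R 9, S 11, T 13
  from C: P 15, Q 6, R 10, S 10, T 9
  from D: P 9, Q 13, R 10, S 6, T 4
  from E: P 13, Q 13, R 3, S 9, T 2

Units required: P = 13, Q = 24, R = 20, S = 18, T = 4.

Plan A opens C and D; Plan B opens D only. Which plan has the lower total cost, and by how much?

Plan A: {C, D}: P→D 9·13=117, Q→C 6·24=144, R→C 10·20=200, S→D 6·18=108, T→D 4·4=16. Service 585; fixed 36; total 621.
Plan B: {D}: P→D 9·13=117, Q→D 13·24=312, R→D 10·20=200, S→D 6·18=108, T→D 4·4=16. Service 753; fixed 25; total 778.
Difference: |621 − 778| = 157.

Plan A is cheaper by 157.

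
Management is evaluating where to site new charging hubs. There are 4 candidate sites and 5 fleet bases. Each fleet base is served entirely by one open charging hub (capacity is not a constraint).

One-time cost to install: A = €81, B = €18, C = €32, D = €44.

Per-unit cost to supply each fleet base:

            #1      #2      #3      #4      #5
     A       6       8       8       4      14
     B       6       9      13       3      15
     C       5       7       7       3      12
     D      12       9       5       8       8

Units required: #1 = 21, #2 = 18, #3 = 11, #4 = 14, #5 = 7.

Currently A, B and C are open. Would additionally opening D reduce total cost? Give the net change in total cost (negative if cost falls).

Current service cost with {A, B, C}: 434.
Adding D: each fleet base re-picks its cheapest; new service cost 384, saving 50.
Extra fixed cost: 44. Net change = 44 − 50 = -6.
(Totals: 565 → 559.)

Yes — net change −6 (cost falls by 6).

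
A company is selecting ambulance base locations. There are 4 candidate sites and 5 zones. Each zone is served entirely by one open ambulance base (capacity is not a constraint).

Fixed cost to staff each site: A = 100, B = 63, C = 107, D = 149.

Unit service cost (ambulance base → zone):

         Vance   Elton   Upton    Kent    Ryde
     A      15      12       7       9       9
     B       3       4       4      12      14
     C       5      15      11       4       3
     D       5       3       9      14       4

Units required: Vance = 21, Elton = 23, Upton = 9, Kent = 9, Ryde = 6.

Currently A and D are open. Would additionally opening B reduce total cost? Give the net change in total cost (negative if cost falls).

Yes — net change −6 (cost falls by 6).

Current service cost with {A, D}: 342.
Adding B: each zone re-picks its cheapest; new service cost 273, saving 69.
Extra fixed cost: 63. Net change = 63 − 69 = -6.
(Totals: 591 → 585.)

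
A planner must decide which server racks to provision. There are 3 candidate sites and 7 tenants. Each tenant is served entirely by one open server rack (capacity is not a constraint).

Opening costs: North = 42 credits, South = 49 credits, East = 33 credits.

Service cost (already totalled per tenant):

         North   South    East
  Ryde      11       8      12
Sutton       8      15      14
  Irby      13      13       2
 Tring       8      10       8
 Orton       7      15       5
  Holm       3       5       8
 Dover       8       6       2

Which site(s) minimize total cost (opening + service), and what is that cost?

For any fixed open set, each tenant goes to its cheapest open site; total = fixed + service.
{East}: Ryde→East 12, Sutton→East 14, Irby→East 2, Tring→East 8, Orton→East 5, Holm→East 8, Dover→East 2. Service 51; fixed 33; total 84.
{North}: Ryde→North 11, Sutton→North 8, Irby→North 13, Tring→North 8, Orton→North 7, Holm→North 3, Dover→North 8. Service 58; fixed 42; total 100.
{North, East}: service 39 + fixed 75 = 114
{North, South, East}: service 36 + fixed 124 = 160
No other subset beats 84.

Open East only; minimum total cost 84.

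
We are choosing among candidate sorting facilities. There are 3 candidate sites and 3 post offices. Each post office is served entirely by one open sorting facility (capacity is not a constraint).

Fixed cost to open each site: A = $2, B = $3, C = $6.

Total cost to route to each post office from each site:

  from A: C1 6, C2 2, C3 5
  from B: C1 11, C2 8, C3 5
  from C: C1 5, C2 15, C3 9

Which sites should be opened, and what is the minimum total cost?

For any fixed open set, each post office goes to its cheapest open site; total = fixed + service.
{A}: C1→A 6, C2→A 2, C3→A 5. Service 13; fixed 2; total 15.
{A, B}: service 13 + fixed 5 = 18
{A, C}: service 12 + fixed 8 = 20
{A, B, C}: service 12 + fixed 11 = 23
No other subset beats 15.

Open A only; minimum total cost 15.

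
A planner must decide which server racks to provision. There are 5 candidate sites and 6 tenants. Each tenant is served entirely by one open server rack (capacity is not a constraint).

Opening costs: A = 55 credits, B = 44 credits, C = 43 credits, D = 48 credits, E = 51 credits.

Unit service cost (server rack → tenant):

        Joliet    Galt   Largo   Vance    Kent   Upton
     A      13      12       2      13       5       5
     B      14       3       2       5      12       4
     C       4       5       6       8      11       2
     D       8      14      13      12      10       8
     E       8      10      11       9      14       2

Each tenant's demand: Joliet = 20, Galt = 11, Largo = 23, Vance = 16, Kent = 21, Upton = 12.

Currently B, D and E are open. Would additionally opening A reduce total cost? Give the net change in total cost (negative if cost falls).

Current service cost with {B, D, E}: 553.
Adding A: each tenant re-picks its cheapest; new service cost 448, saving 105.
Extra fixed cost: 55. Net change = 55 − 105 = -50.
(Totals: 696 → 646.)

Yes — net change −50 (cost falls by 50).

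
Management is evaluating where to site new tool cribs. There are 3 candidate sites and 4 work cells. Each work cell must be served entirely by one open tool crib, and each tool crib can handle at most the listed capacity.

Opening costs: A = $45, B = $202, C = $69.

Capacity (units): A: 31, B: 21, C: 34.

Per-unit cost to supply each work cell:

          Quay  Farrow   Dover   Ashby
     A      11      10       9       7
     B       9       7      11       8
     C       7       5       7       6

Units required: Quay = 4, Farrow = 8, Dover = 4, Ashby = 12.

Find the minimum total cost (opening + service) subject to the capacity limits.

Open {C}: Quay→C 7·4=28, Farrow→C 5·8=40, Dover→C 7·4=28, Ashby→C 6·12=72.
Loads: C carries 28/34. Service 168; fixed 69; total 237.
Next best feasible plan costs 282.

Minimum total cost: 237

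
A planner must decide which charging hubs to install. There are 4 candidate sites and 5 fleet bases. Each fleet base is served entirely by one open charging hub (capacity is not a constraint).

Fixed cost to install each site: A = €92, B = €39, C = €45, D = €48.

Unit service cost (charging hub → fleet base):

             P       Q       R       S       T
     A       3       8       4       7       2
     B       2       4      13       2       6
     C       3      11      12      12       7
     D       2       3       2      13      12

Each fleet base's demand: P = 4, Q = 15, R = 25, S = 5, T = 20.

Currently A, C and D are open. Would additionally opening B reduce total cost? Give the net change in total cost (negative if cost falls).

Current service cost with {A, C, D}: 178.
Adding B: each fleet base re-picks its cheapest; new service cost 153, saving 25.
Extra fixed cost: 39. Net change = 39 − 25 = 14.
(Totals: 363 → 377.)

No — net change +14 (cost rises by 14).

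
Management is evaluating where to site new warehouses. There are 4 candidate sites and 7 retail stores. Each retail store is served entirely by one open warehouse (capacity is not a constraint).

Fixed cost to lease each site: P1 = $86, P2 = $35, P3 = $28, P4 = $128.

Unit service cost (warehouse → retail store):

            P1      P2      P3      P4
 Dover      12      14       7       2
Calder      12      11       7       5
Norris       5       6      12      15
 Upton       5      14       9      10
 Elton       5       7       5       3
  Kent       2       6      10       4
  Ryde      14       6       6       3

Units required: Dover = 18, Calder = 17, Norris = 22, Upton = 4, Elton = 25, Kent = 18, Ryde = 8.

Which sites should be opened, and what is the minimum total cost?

Open P1 and P4; minimum total cost 600.

For any fixed open set, each retail store goes to its cheapest open site; total = fixed + service.
{P1, P4}: Dover→P4 2·18=36, Calder→P4 5·17=85, Norris→P1 5·22=110, Upton→P1 5·4=20, Elton→P4 3·25=75, Kent→P1 2·18=36, Ryde→P4 3·8=24. Service 386; fixed 214; total 600.
{P2, P4}: Dover→P4 2·18=36, Calder→P4 5·17=85, Norris→P2 6·22=132, Upton→P4 10·4=40, Elton→P4 3·25=75, Kent→P4 4·18=72, Ryde→P4 3·8=24. Service 464; fixed 163; total 627.
{P1, P3, P4}: service 386 + fixed 242 = 628
{P1, P2, P3, P4}: service 386 + fixed 277 = 663
No other subset beats 600.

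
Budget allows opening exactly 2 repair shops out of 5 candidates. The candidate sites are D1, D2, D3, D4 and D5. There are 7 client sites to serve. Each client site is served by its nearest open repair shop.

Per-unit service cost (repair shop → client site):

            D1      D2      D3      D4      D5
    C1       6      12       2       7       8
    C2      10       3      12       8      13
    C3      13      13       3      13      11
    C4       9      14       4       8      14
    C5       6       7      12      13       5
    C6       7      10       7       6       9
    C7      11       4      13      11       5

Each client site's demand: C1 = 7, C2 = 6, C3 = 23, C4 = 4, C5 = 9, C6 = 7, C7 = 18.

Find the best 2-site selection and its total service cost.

Choose D2 and D3; total service cost 301.

With exactly 2 open, each client site uses its cheapest among the chosen.
{D2, D3}: C1→D3 2·7=14, C2→D2 3·6=18, C3→D3 3·23=69, C4→D3 4·4=16, C5→D2 7·9=63, C6→D3 7·7=49, C7→D2 4·18=72. Service cost 301.
{D3, D5}: service cost 355
{D1, D3}: service cost 460
Among all 10 size-2 choices, {D2, D3} is lowest.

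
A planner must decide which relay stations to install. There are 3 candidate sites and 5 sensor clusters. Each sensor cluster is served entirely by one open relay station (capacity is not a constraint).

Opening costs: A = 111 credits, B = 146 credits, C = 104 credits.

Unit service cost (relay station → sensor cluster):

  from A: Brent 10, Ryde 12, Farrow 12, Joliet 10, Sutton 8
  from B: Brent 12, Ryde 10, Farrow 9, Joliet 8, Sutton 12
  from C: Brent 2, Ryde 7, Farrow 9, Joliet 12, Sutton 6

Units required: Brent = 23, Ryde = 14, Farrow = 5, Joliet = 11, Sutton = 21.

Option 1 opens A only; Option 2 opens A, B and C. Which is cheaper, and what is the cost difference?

Option 2 is cheaper by 83.

Option 1: {A}: Brent→A 10·23=230, Ryde→A 12·14=168, Farrow→A 12·5=60, Joliet→A 10·11=110, Sutton→A 8·21=168. Service 736; fixed 111; total 847.
Option 2: {A, B, C}: Brent→C 2·23=46, Ryde→C 7·14=98, Farrow→B 9·5=45, Joliet→B 8·11=88, Sutton→C 6·21=126. Service 403; fixed 361; total 764.
Difference: |847 − 764| = 83.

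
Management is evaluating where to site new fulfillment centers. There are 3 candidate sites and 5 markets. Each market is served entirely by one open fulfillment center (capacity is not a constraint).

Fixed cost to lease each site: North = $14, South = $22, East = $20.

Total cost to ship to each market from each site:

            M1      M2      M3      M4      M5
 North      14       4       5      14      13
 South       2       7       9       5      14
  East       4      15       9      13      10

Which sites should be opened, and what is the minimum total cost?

For any fixed open set, each market goes to its cheapest open site; total = fixed + service.
{South}: M1→South 2, M2→South 7, M3→South 9, M4→South 5, M5→South 14. Service 37; fixed 22; total 59.
{North}: service 50 + fixed 14 = 64
{North, South}: service 29 + fixed 36 = 65
{North, South, East}: service 26 + fixed 56 = 82
(All 7 nonempty subsets were checked; South only is lowest.)

Open South only; minimum total cost 59.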